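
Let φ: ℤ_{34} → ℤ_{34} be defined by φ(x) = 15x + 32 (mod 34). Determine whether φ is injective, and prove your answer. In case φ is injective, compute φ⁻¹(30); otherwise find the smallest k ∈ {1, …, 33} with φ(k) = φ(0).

Suppose φ(s) = φ(t) in ℤ_{34}. Then 15s + 32 ≡ 15t + 32 (mod 34), so 15(s − t) ≡ 0 (mod 34).
Since gcd(15, 34) = 1, 15 is invertible modulo 34, so s − t ≡ 0 (mod 34), i.e. s = t.
Thus φ is injective.
We now compute 15⁻¹ mod 34 explicitly. Euclid's algorithm: 34 = 2·15 + 4, 15 = 3·4 + 3, 4 = 1·3 + 1; back-substituting gives 1 = 25·15 − 11·34, so 15⁻¹ ≡ 25 (mod 34).
Since φ is injective, we find φ⁻¹(30): we need 15x ≡ 30 − 32 ≡ 32 (mod 34). Using 15⁻¹ = 25: x ≡ 25·32 = 800 = 23·34 + 18, so x = 18.
Check: φ(18) = 15·18 + 32 = 302 = 8·34 + 30 ≡ 30 (mod 34).

18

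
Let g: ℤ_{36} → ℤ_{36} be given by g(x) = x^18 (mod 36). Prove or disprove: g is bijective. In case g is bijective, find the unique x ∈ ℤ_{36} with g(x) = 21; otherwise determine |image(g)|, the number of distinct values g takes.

4

g(2): Repeated squaring mod 36: 2^1 ≡ 2, 2^2 ≡ 2² = 4, 2^4 ≡ 4² = 16, 2^8 ≡ 16² = 256 ≡ 4, 2^16 ≡ 4² = 16. Since 18 = 16 + 2, 2^18 ≡ 16·4: 16·4 = 64 ≡ 28. So 2^18 ≡ 28 (mod 36).
g(4): Repeated squaring mod 36: 4^1 ≡ 4, 4^2 ≡ 4² = 16, 4^4 ≡ 16² = 256 ≡ 4, 4^8 ≡ 4² = 16, 4^16 ≡ 16² = 256 ≡ 4. Since 18 = 16 + 2, 4^18 ≡ 4·16: 4·16 = 64 ≡ 28. So 4^18 ≡ 28 (mod 36).
So g(2) = g(4) = 28 while 2 ≠ 4, so g is not injective, hence not bijective.
Since g is not bijective, we determine |image(g)|. Computing x^18 mod 36 for each x (by repeated squaring, reducing mod 36 at every step), the values g(0), g(1), …, g(35) are: 0, 1, 28, 9, 28, 1, 0, 1, 28, 9, 28, 1, 0, 1, 28, 9, 28, 1, 0, 1, 28, 9, 28, 1, 0, 1, 28, 9, 28, 1, 0, 1, 28, 9, 28, 1.
The distinct values are {0, 1, 9, 28}; there are 4 of them.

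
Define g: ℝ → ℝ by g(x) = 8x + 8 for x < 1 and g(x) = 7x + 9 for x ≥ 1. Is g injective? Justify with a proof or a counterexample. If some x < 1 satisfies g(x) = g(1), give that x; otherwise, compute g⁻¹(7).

-1/8

Both pieces are strictly increasing (slopes 8 and 7), so each is injective on its own interval.
The left piece maps (−∞, 1) onto (−∞, 16); the right piece maps [1, ∞) onto [16, ∞).
These images are disjoint, so no value is attained by both pieces. Therefore g is injective.
Because the two images are disjoint, no x < 1 has g(x) = g(1), so we compute g⁻¹(7): 7 lies in (−∞, 16), so solve 8x + 8 = 7: x = (7 − 8)/8 = −1/8.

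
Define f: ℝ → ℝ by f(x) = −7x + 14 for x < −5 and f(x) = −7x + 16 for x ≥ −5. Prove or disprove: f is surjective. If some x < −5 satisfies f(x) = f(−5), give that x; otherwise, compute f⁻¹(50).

Both pieces are strictly decreasing (slopes −7 and −7), so each is injective on its own interval.
The left piece maps (−∞, −5) onto (49, ∞); the right piece maps [−5, ∞) onto (−∞, 51].
The union (49, ∞) ∪ (−∞, 51] covers ℝ, so f is surjective.
For the follow-up: the images overlap, so an x < −5 with f(x) = f(−5) exists. f(−5) = 51; solving −7x + 14 = 51 for x < −5 gives x = (51 − 14)/(−7) = −37/7.

-37/7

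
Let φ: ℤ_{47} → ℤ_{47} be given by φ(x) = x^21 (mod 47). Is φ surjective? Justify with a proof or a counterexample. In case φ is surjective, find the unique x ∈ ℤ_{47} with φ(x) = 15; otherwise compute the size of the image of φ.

5

Since 47 is prime, the nonzero elements of ℤ_{47} form a cyclic group of order 46.
As gcd(21, 46) = 1, raising to the 21st power is a bijection on this group: if u^21 ≡ v^21 then (uv^{−1})^21 = 1, and the only element of order dividing gcd(21, 46) = 1 is 1, so u = v.
With φ(0) = 0 this makes φ injective on all of ℤ_{47}, hence bijective (finite equal-size domain and codomain). In particular φ is surjective.
Since φ is surjective, we find the preimage of 15. The inverse of x ↦ x^21 on (ℤ_{47})^× is x ↦ x^11, because 21·11 = 231 = 5·46 + 1 ≡ 1 (mod 46) and x^{46} = 1 for x ≠ 0 (Fermat). So φ⁻¹(15) = 15^11 mod 47.
Repeated squaring mod 47: 15^1 ≡ 15, 15^2 ≡ 15² = 225 ≡ 37, 15^4 ≡ 37² = 1369 ≡ 6, 15^8 ≡ 6² = 36. Since 11 = 8 + 2 + 1, 15^11 ≡ 36·37·15: 36·37 = 1332 ≡ 16, then 16·15 = 240 ≡ 5. So 15^11 ≡ 5 (mod 47).
Hence φ⁻¹(15) = 5.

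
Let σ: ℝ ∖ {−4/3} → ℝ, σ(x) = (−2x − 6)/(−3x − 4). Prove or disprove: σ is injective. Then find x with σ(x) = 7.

-22/19

Suppose σ(u) = σ(v). Cross-multiplying: (−2u − 6)(−3v − 4) = (−2v − 6)(−3u − 4).
Expanding both sides and cancelling the symmetric terms leaves −10·(u − v) = 0. Since −10 ≠ 0, u = v. Thus σ is injective.
Solving σ(x) = 7: cross-multiplying gives −2x − 6 = 7(−3x − 4), which rearranges to 19x = −22, so x = −22/19.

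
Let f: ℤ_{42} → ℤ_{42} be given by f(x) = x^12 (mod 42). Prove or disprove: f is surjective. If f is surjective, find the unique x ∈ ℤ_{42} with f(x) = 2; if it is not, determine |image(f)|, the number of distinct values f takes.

8

f(2): Repeated squaring mod 42: 2^1 ≡ 2, 2^2 ≡ 2² = 4, 2^4 ≡ 4² = 16, 2^8 ≡ 16² = 256 ≡ 4. Since 12 = 8 + 4, 2^12 ≡ 4·16: 4·16 = 64 ≡ 22. So 2^12 ≡ 22 (mod 42).
f(4): Repeated squaring mod 42: 4^1 ≡ 4, 4^2 ≡ 4² = 16, 4^4 ≡ 16² = 256 ≡ 4, 4^8 ≡ 4² = 16. Since 12 = 8 + 4, 4^12 ≡ 16·4: 16·4 = 64 ≡ 22. So 4^12 ≡ 22 (mod 42).
So f(2) = f(4) = 22 while 2 ≠ 4, therefore f is not injective.
A non-injective map from the 42-element set ℤ_{42} to itself takes at most 41 distinct values, so it cannot be surjective. Hence f is not surjective.
Since f is not surjective, we determine |image(f)|. Computing x^12 mod 42 for each x (by repeated squaring, reducing mod 42 at every step), the values f(0), f(1), …, f(41) are: 0, 1, 22, 15, 22, 1, 36, 7, 22, 15, 22, 1, 36, 1, 28, 15, 22, 1, 36, 1, 22, 21, 22, 1, 36, 1, 22, 15, 28, 1, 36, 1, 22, 15, 22, 7, 36, 1, 22, 15, 22, 1.
The distinct values are {0, 1, 7, 15, 21, 22, 28, 36}; there are 8 of them.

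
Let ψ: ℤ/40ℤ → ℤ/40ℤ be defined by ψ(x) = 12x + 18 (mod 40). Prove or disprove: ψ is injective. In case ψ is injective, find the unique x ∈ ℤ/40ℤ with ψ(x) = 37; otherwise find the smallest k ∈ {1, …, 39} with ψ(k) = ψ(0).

We have gcd(12, 40) = 4 > 1. Taking x_1 = 0 and x_2 = 10: ψ(0) = 18 and ψ(10) = 12·10 + 18 = 138 ≡ 18 (mod 40).
So ψ(0) = ψ(10) while 0 ≠ 10, so ψ is not injective.
Since ψ is not injective, we find the least positive k with ψ(k) = ψ(0): this means 12k ≡ 0 (mod 40), i.e. 40 ∣ 12k. Since gcd(12, 40) = 4, dividing through by 4 this holds exactly when 10 ∣ 3k, and as gcd(3, 10) = 1, exactly when 10 ∣ k.
The smallest positive such k is 10.

10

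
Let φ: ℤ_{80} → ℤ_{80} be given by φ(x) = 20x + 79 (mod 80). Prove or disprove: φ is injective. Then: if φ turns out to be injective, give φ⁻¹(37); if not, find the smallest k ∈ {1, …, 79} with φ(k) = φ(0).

Recall: injectivity means: for all u, v in the domain, φ(u) = φ(v) implies u = v.
We have gcd(20, 80) = 20 > 1. Taking u = 0 and v = 4: φ(0) = 79 and φ(4) = 20·4 + 79 = 159 ≡ 79 (mod 80).
So φ(0) = φ(4) while 0 ≠ 4, hence φ is not injective.
Since φ is not injective, we find the least positive k with φ(k) = φ(0): this means 20k ≡ 0 (mod 80), i.e. 80 ∣ 20k. Since gcd(20, 80) = 20, dividing through by 20 this holds exactly when 4 ∣ k.
The smallest positive such k is 4.

4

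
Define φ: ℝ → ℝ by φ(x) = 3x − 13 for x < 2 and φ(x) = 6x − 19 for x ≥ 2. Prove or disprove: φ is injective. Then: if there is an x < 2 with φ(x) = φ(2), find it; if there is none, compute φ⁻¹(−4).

5/2

Both pieces are strictly increasing (slopes 3 and 6), so each is injective on its own interval.
The left piece maps (−∞, 2) onto (−∞, −7); the right piece maps [2, ∞) onto [−7, ∞).
These images are disjoint, so no value is attained by both pieces. Thus φ is injective.
Because the two images are disjoint, no x < 2 has φ(x) = φ(2), so we compute φ⁻¹(−4): −4 lies in [−7, ∞), so solve 6x − 19 = −4: x = (−4 + 19)/6 = 5/2.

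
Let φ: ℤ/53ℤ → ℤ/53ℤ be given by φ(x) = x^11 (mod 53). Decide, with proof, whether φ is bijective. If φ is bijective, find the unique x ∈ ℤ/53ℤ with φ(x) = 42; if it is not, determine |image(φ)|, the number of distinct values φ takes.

36

Since 53 is prime, the nonzero elements of ℤ/53ℤ form a cyclic group of order 52.
As gcd(11, 52) = 1, raising to the 11th power is a bijection on this group: if u^11 ≡ v^11 then (uv^{−1})^11 = 1, and the only element of order dividing gcd(11, 52) = 1 is 1, so u = v.
With φ(0) = 0 this makes φ injective on all of ℤ/53ℤ, hence bijective (finite equal-size domain and codomain). In particular φ is bijective.
Since φ is bijective, we find the preimage of 42. The inverse of x ↦ x^11 on (ℤ/53ℤ)^× is x ↦ x^19, because 11·19 = 209 = 4·52 + 1 ≡ 1 (mod 52) and x^{52} = 1 for x ≠ 0 (Fermat). So φ⁻¹(42) = 42^19 mod 53.
Repeated squaring mod 53: 42^1 ≡ 42, 42^2 ≡ 42² = 1764 ≡ 15, 42^4 ≡ 15² = 225 ≡ 13, 42^8 ≡ 13² = 169 ≡ 10, 42^16 ≡ 10² = 100 ≡ 47. Since 19 = 16 + 2 + 1, 42^19 ≡ 47·15·42: 47·15 = 705 ≡ 16, then 16·42 = 672 ≡ 36. So 42^19 ≡ 36 (mod 53).
Hence φ⁻¹(42) = 36.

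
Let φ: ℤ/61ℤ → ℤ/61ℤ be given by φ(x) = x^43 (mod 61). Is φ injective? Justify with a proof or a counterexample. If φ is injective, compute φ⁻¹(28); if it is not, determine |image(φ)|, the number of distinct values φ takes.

Since 61 is prime, the nonzero elements of ℤ/61ℤ form a cyclic group of order 60.
As gcd(43, 60) = 1, raising to the 43rd power is a bijection on this group: if x_1^43 ≡ x_2^43 then (x_1x_2^{−1})^43 = 1, and the only element of order dividing gcd(43, 60) = 1 is 1, so x_1 = x_2.
With φ(0) = 0 this makes φ injective on all of ℤ/61ℤ, hence bijective (finite equal-size domain and codomain). In particular φ is injective.
Since φ is injective, we find the preimage of 28. The inverse of x ↦ x^43 on (ℤ/61ℤ)^× is x ↦ x^7, because 43·7 = 301 = 5·60 + 1 ≡ 1 (mod 60) and x^{60} = 1 for x ≠ 0 (Fermat). So φ⁻¹(28) = 28^7 mod 61.
Repeated squaring mod 61: 28^1 ≡ 28, 28^2 ≡ 28² = 784 ≡ 52, 28^4 ≡ 52² = 2704 ≡ 20. Since 7 = 4 + 2 + 1, 28^7 ≡ 20·52·28: 20·52 = 1040 ≡ 3, then 3·28 = 84 ≡ 23. So 28^7 ≡ 23 (mod 61).
Hence φ⁻¹(28) = 23.

23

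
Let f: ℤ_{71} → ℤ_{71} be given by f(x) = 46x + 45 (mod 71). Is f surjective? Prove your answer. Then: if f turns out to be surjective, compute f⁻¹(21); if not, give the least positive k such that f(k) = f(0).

Since gcd(46, 71) = 1, 46 is invertible modulo 71. Euclid's algorithm: 71 = 1·46 + 25, 46 = 1·25 + 21, 25 = 1·21 + 4, 21 = 5·4 + 1; back-substituting gives 1 = 17·46 − 11·71, so 46⁻¹ ≡ 17 (mod 71).
Then y ↦ 17(y − 45) is a two-sided inverse to f, so every y ∈ ℤ_{71} has a preimage.
Hence f is surjective.
Since f is surjective, we compute f⁻¹(21): solve 46x + 45 ≡ 21 (mod 71), i.e. 46x ≡ 47 (mod 71).
Multiplying by 46⁻¹ = 17 gives x ≡ 17·47 = 799 = 11·71 + 18 ≡ 18 (mod 71).
Check: f(18) = 46·18 + 45 = 873 = 12·71 + 21 ≡ 21 (mod 71).

18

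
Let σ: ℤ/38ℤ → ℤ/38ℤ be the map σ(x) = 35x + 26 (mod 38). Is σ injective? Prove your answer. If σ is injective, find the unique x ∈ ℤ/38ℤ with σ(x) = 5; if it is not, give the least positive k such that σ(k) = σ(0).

If σ(u) = σ(v), then 35u ≡ 35v (mod 38). Because gcd(35, 38) = 1, we may cancel 35 to get u ≡ v (mod 38).
So σ is injective.
We now compute 35⁻¹ mod 38 explicitly. Euclid's algorithm: 38 = 1·35 + 3, 35 = 11·3 + 2, 3 = 1·2 + 1; back-substituting gives 1 = 25·35 − 23·38, so 35⁻¹ ≡ 25 (mod 38).
Since σ is injective, we compute σ⁻¹(5): solve 35x + 26 ≡ 5 (mod 38), i.e. 35x ≡ 17 (mod 38).
Multiplying by 35⁻¹ = 25 gives x ≡ 25·17 = 425 = 11·38 + 7 ≡ 7 (mod 38).
Check: σ(7) = 35·7 + 26 = 271 = 7·38 + 5 ≡ 5 (mod 38).

7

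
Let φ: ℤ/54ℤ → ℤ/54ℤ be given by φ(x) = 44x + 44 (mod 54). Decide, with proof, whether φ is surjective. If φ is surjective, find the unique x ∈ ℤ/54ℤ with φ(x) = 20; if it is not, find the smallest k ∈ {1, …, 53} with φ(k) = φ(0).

27

Since gcd(44, 54) = 2, we have 44x ≡ 0 (mod 2) for all x, so φ(x) ≡ 0 (mod 2).
But 1 ≢ 0 (mod 2), so 1 ∈ ℤ/54ℤ has no preimage. So φ is not surjective.
Since φ is not surjective, we find the least positive k with φ(k) = φ(0): this means 44k ≡ 0 (mod 54), i.e. 54 ∣ 44k. Since gcd(44, 54) = 2, dividing through by 2 this holds exactly when 27 ∣ 22k, and as gcd(22, 27) = 1, exactly when 27 ∣ k.
The smallest positive such k is 27.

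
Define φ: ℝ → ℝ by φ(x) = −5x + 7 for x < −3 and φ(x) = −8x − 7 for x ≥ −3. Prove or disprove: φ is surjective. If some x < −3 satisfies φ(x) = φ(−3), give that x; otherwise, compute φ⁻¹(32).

Both pieces are strictly decreasing (slopes −5 and −8), so each is injective on its own interval.
The left piece maps (−∞, −3) onto (22, ∞); the right piece maps [−3, ∞) onto (−∞, 17].
The union (22, ∞) ∪ (−∞, 17] omits the interval between 22 and 17; in particular 22 has no preimage. So φ is not surjective.
Because the two images are disjoint, no x < −3 has φ(x) = φ(−3), so we compute φ⁻¹(32): 32 lies in (22, ∞), so solve −5x + 7 = 32: x = (32 − 7)/(−5) = −5.

-5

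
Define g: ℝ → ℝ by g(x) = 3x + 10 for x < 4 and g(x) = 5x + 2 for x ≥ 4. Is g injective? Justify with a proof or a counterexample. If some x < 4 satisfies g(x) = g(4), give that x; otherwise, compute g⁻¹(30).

Both pieces are strictly increasing (slopes 3 and 5), so each is injective on its own interval.
The left piece maps (−∞, 4) onto (−∞, 22); the right piece maps [4, ∞) onto [22, ∞).
These images are disjoint, so no value is attained by both pieces. So g is injective.
Because the two images are disjoint, no x < 4 has g(x) = g(4), so we compute g⁻¹(30): 30 lies in [22, ∞), so solve 5x + 2 = 30: x = (30 − 2)/5 = 28/5.

28/5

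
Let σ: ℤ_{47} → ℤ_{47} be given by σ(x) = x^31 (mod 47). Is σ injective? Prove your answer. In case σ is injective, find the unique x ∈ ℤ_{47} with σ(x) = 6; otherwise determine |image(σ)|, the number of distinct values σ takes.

Since 47 is prime, the nonzero elements of ℤ_{47} form a cyclic group of order 46.
As gcd(31, 46) = 1, raising to the 31st power is a bijection on this group: if x_1^31 ≡ x_2^31 then (x_1x_2^{−1})^31 = 1, and the only element of order dividing gcd(31, 46) = 1 is 1, so x_1 = x_2.
With σ(0) = 0 this makes σ injective on all of ℤ_{47}, hence bijective (finite equal-size domain and codomain). In particular σ is injective.
Since σ is injective, we find the preimage of 6. The inverse of x ↦ x^31 on (ℤ_{47})^× is x ↦ x^3, because 31·3 = 93 = 2·46 + 1 ≡ 1 (mod 46) and x^{46} = 1 for x ≠ 0 (Fermat). So σ⁻¹(6) = 6^3 mod 47.
Repeated squaring mod 47: 6^1 ≡ 6, 6^2 ≡ 6² = 36. Since 3 = 2 + 1, 6^3 ≡ 36·6: 36·6 = 216 ≡ 28. So 6^3 ≡ 28 (mod 47).
Hence σ⁻¹(6) = 28.

28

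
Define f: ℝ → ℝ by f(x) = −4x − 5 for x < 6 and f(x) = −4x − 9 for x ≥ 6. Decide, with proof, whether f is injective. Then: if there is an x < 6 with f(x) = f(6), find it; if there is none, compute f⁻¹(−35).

13/2

Both pieces are strictly decreasing (slopes −4 and −4), so each is injective on its own interval.
The left piece maps (−∞, 6) onto (−29, ∞); the right piece maps [6, ∞) onto (−∞, −33].
These images are disjoint, so no value is attained by both pieces. Thus f is injective.
Because the two images are disjoint, no x < 6 has f(x) = f(6), so we compute f⁻¹(−35): −35 lies in (−∞, −33], so solve −4x − 9 = −35: x = (−35 + 9)/(−4) = 13/2.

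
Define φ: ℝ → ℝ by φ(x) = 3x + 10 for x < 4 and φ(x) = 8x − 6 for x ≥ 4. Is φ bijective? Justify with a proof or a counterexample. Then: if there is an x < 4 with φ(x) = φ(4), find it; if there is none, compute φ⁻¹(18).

Both pieces are strictly increasing (slopes 3 and 8), so each is injective on its own interval.
The left piece maps (−∞, 4) onto (−∞, 22); the right piece maps [4, ∞) onto [26, ∞).
The images leave a gap (22 has no preimage), so φ is not surjective, hence not bijective.
Because the two images are disjoint, no x < 4 has φ(x) = φ(4), so we compute φ⁻¹(18): 18 lies in (−∞, 22), so solve 3x + 10 = 18: x = (18 − 10)/3 = 8/3.

8/3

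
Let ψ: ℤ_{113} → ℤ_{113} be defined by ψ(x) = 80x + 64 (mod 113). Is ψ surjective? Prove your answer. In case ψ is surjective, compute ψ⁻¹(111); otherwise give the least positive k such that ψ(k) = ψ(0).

2

Since gcd(80, 113) = 1, 80 is invertible modulo 113. Euclid's algorithm: 113 = 1·80 + 33, 80 = 2·33 + 14, 33 = 2·14 + 5, 14 = 2·5 + 4, 5 = 1·4 + 1; back-substituting gives 1 = 89·80 − 63·113, so 80⁻¹ ≡ 89 (mod 113).
For any y ∈ ℤ_{113}, x = 89(y − 64) mod 113 satisfies ψ(x) = 80·89(y − 64) + 64 ≡ y (since 80·89 ≡ 1 mod 113). So every y has a preimage.
Hence ψ is surjective.
Since ψ is surjective, we find ψ⁻¹(111): we need 80x ≡ 111 − 64 ≡ 47 (mod 113). Using 80⁻¹ = 89: x ≡ 89·47 = 4183 = 37·113 + 2, so x = 2.
Check: ψ(2) = 80·2 + 64 = 224 = 1·113 + 111 ≡ 111 (mod 113).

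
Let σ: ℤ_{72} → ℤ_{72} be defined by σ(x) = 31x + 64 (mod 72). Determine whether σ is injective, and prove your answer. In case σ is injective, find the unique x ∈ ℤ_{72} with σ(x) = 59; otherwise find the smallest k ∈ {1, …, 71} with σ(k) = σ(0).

By definition, injectivity means: for all s, t in the domain, σ(s) = σ(t) implies s = t.
Suppose σ(s) = σ(t) in ℤ_{72}. Then 31s + 64 ≡ 31t + 64 (mod 72), thus 31(s − t) ≡ 0 (mod 72).
Since gcd(31, 72) = 1, 31 is invertible modulo 72, so s − t ≡ 0 (mod 72), i.e. s = t.
Hence σ is injective.
We now compute 31⁻¹ mod 72 explicitly. Euclid's algorithm: 72 = 2·31 + 10, 31 = 3·10 + 1; back-substituting gives 1 = 7·31 − 3·72, so 31⁻¹ ≡ 7 (mod 72).
Since σ is injective, we compute σ⁻¹(59): solve 31x + 64 ≡ 59 (mod 72), i.e. 31x ≡ 67 (mod 72).
Multiplying by 31⁻¹ = 7 gives x ≡ 7·67 = 469 = 6·72 + 37 ≡ 37 (mod 72).
Check: σ(37) = 31·37 + 64 = 1211 = 16·72 + 59 ≡ 59 (mod 72).

37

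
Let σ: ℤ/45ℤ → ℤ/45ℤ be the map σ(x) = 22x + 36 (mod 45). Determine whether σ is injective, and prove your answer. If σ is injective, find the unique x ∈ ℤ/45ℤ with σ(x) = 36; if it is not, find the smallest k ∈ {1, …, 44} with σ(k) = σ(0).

0

If σ(a) = σ(b), then 22a ≡ 22b (mod 45). Because gcd(22, 45) = 1, we may cancel 22 to get a ≡ b (mod 45).
Hence σ is injective.
We now compute 22⁻¹ mod 45 explicitly. Euclid's algorithm: 45 = 2·22 + 1; back-substituting gives 1 = 43·22 − 21·45, so 22⁻¹ ≡ 43 (mod 45).
Since σ is injective, we compute σ⁻¹(36): solve 22x + 36 ≡ 36 (mod 45), i.e. 22x ≡ 0 (mod 45).
Multiplying by 22⁻¹ = 43 gives x ≡ 43·0 = 0 ≡ 0 (mod 45).
Check: σ(0) = 22·0 + 36 = 36 ≡ 36 (mod 45).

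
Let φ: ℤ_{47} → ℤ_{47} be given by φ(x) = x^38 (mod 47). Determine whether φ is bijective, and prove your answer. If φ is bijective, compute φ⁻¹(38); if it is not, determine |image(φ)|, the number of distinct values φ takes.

φ(23): Repeated squaring mod 47: 23^1 ≡ 23, 23^2 ≡ 23² = 529 ≡ 12, 23^4 ≡ 12² = 144 ≡ 3, 23^8 ≡ 3² = 9, 23^16 ≡ 9² = 81 ≡ 34, 23^32 ≡ 34² = 1156 ≡ 28. Since 38 = 32 + 4 + 2, 23^38 ≡ 28·3·12: 28·3 = 84 ≡ 37, then 37·12 = 444 ≡ 21. So 23^38 ≡ 21 (mod 47).
φ(24): Repeated squaring mod 47: 24^1 ≡ 24, 24^2 ≡ 24² = 576 ≡ 12, 24^4 ≡ 12² = 144 ≡ 3, 24^8 ≡ 3² = 9, 24^16 ≡ 9² = 81 ≡ 34, 24^32 ≡ 34² = 1156 ≡ 28. Since 38 = 32 + 4 + 2, 24^38 ≡ 28·3·12: 28·3 = 84 ≡ 37, then 37·12 = 444 ≡ 21. So 24^38 ≡ 21 (mod 47).
So φ(23) = φ(24) = 21 while 23 ≠ 24, thus φ is not injective, hence not bijective.
Since φ is not bijective, we determine |image(φ)|. Computing x^38 mod 47 for each x (by repeated squaring, reducing mod 47 at every step), the values φ(0), φ(1), …, φ(46) are: 0, 1, 9, 42, 34, 6, 2, 3, 24, 25, 7, 4, 18, 14, 27, 17, 28, 12, 37, 8, 16, 32, 36, 21, 21, 36, 32, 16, 8, 37, 12, 28, 17, 27, 14, 18, 4, 7, 25, 24, 3, 2, 6, 34, 42, 9, 1.
The distinct values are {0, 1, 2, 3, 4, 6, 7, 8, 9, 12, 14, 16, 17, 18, 21, 24, 25, 27, 28, 32, 34, 36, 37, 42}; there are 24 of them.

24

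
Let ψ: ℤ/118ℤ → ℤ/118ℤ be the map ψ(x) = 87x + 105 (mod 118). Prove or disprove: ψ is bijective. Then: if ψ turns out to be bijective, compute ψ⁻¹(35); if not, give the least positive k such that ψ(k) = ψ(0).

By definition, injectivity means: for all s, t in the domain, ψ(s) = ψ(t) implies s = t.
If ψ(s) = ψ(t), then 87s ≡ 87t (mod 118). Because gcd(87, 118) = 1, we may cancel 87 to get s ≡ t (mod 118).
We now compute 87⁻¹ mod 118 explicitly. Euclid's algorithm: 118 = 1·87 + 31, 87 = 2·31 + 25, 31 = 1·25 + 6, 25 = 4·6 + 1; back-substituting gives 1 = 19·87 − 14·118, so 87⁻¹ ≡ 19 (mod 118).
For any y ∈ ℤ/118ℤ, x = 19(y − 105) mod 118 satisfies ψ(x) = 87·19(y − 105) + 105 ≡ y (since 87·19 ≡ 1 mod 118). So every y has a preimage.
Thus ψ is bijective.
Since ψ is bijective, we compute ψ⁻¹(35): solve 87x + 105 ≡ 35 (mod 118), i.e. 87x ≡ 48 (mod 118).
Multiplying by 87⁻¹ = 19 gives x ≡ 19·48 = 912 = 7·118 + 86 ≡ 86 (mod 118).
Check: ψ(86) = 87·86 + 105 = 7587 = 64·118 + 35 ≡ 35 (mod 118).

86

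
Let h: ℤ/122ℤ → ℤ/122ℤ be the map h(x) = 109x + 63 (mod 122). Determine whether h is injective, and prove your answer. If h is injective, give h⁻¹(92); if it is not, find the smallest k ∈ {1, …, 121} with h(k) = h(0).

If h(u) = h(v), then 109u ≡ 109v (mod 122). Because gcd(109, 122) = 1, we may cancel 109 to get u ≡ v (mod 122).
Hence h is injective.
We now compute 109⁻¹ mod 122 explicitly. Euclid's algorithm: 122 = 1·109 + 13, 109 = 8·13 + 5, 13 = 2·5 + 3, 5 = 1·3 + 2, 3 = 1·2 + 1; back-substituting gives 1 = 75·109 − 67·122, so 109⁻¹ ≡ 75 (mod 122).
Since h is injective, we find h⁻¹(92): we need 109x ≡ 92 − 63 ≡ 29 (mod 122). Using 109⁻¹ = 75: x ≡ 75·29 = 2175 = 17·122 + 101, so x = 101.
Check: h(101) = 109·101 + 63 = 11072 = 90·122 + 92 ≡ 92 (mod 122).

101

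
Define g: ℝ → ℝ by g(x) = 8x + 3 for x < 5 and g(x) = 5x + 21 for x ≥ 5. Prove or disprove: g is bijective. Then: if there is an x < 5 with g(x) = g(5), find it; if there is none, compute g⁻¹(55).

Both pieces are strictly increasing (slopes 8 and 5), so each is injective on its own interval.
The left piece maps (−∞, 5) onto (−∞, 43); the right piece maps [5, ∞) onto [46, ∞).
The images leave a gap (43 has no preimage), so g is not surjective, hence not bijective.
Because the two images are disjoint, no x < 5 has g(x) = g(5), so we compute g⁻¹(55): 55 lies in [46, ∞), so solve 5x + 21 = 55: x = (55 − 21)/5 = 34/5.

34/5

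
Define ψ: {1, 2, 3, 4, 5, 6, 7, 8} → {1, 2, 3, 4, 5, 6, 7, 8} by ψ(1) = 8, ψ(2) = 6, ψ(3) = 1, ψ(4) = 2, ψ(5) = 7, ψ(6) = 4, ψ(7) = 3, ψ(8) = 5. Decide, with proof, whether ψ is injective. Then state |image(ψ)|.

The values ψ(1), …, ψ(8) are 8, 6, 1, 2, 7, 4, 3, 5 — all distinct.
So ψ(s) = ψ(t) only when s = t, and ψ is injective.
The image of ψ is {1, 2, 3, 4, 5, 6, 7, 8}, which has 8 elements.

8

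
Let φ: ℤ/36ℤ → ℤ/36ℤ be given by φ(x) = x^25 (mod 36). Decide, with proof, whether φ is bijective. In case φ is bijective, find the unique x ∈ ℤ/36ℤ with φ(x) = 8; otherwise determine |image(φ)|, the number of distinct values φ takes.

21

φ(0) = 0^25 = 0.
φ(6): Repeated squaring mod 36: 6^1 ≡ 6, 6^2 ≡ 6² = 36 ≡ 0, 6^4 ≡ 0² = 0, 6^8 ≡ 0² = 0, 6^16 ≡ 0² = 0. Since 25 = 16 + 8 + 1, 6^25 ≡ 0·0·6: 0·0 = 0, then 0·6 = 0. So 6^25 ≡ 0 (mod 36).
So φ(0) = φ(6) = 0 while 0 ≠ 6, therefore φ is not injective, hence not bijective.
Since φ is not bijective, we determine |image(φ)|. Computing x^25 mod 36 for each x (by repeated squaring, reducing mod 36 at every step), the values φ(0), φ(1), …, φ(35) are: 0, 1, 20, 27, 4, 5, 0, 7, 8, 9, 28, 11, 0, 13, 32, 27, 16, 17, 0, 19, 20, 9, 4, 23, 0, 25, 8, 27, 28, 29, 0, 31, 32, 9, 16, 35.
The distinct values are {0, 1, 4, 5, 7, 8, 9, 11, 13, 16, 17, 19, 20, 23, 25, 27, 28, 29, 31, 32, 35}; there are 21 of them.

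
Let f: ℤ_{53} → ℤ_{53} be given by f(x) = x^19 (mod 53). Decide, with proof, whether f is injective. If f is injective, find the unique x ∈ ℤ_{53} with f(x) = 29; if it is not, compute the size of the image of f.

38

Since 53 is prime, the nonzero elements of ℤ_{53} form a cyclic group of order 52.
As gcd(19, 52) = 1, raising to the 19th power is a bijection on this group: if u^19 ≡ v^19 then (uv^{−1})^19 = 1, and the only element of order dividing gcd(19, 52) = 1 is 1, so u = v.
With f(0) = 0 this makes f injective on all of ℤ_{53}, hence bijective (finite equal-size domain and codomain). In particular f is injective.
Since f is injective, we find the preimage of 29. The inverse of x ↦ x^19 on (ℤ_{53})^× is x ↦ x^11, because 19·11 = 209 = 4·52 + 1 ≡ 1 (mod 52) and x^{52} = 1 for x ≠ 0 (Fermat). So f⁻¹(29) = 29^11 mod 53.
Repeated squaring mod 53: 29^1 ≡ 29, 29^2 ≡ 29² = 841 ≡ 46, 29^4 ≡ 46² = 2116 ≡ 49, 29^8 ≡ 49² = 2401 ≡ 16. Since 11 = 8 + 2 + 1, 29^11 ≡ 16·46·29: 16·46 = 736 ≡ 47, then 47·29 = 1363 ≡ 38. So 29^11 ≡ 38 (mod 53).
Hence f⁻¹(29) = 38.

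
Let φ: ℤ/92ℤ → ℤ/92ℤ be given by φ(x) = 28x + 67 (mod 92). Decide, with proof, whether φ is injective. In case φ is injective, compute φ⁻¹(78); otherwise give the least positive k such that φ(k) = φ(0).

23

We have gcd(28, 92) = 4 > 1. Taking x_1 = 0 and x_2 = 23: φ(0) = 67 and φ(23) = 28·23 + 67 = 711 ≡ 67 (mod 92).
So φ(0) = φ(23) while 0 ≠ 23, so φ is not injective.
Since φ is not injective, we find the least positive k with φ(k) = φ(0): this means 28k ≡ 0 (mod 92), i.e. 92 ∣ 28k. Since gcd(28, 92) = 4, dividing through by 4 this holds exactly when 23 ∣ 7k, and as gcd(7, 23) = 1, exactly when 23 ∣ k.
The smallest positive such k is 23.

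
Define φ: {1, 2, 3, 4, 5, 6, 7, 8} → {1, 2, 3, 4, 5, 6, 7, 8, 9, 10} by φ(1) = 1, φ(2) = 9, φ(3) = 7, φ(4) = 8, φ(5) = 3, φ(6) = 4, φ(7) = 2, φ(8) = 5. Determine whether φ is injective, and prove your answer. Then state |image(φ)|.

8

The values φ(1), …, φ(8) are 1, 9, 7, 8, 3, 4, 2, 5 — all distinct.
So φ(a) = φ(b) only when a = b, and φ is injective.
The image of φ is {1, 2, 3, 4, 5, 7, 8, 9}, which has 8 elements.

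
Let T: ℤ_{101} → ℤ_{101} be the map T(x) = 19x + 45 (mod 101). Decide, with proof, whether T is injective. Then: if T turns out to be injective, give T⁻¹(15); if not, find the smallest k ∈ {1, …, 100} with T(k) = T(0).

If T(u) = T(v), then 19u ≡ 19v (mod 101). Because gcd(19, 101) = 1, we may cancel 19 to get u ≡ v (mod 101).
Therefore T is injective.
We now compute 19⁻¹ mod 101 explicitly. Euclid's algorithm: 101 = 5·19 + 6, 19 = 3·6 + 1; back-substituting gives 1 = 16·19 − 3·101, so 19⁻¹ ≡ 16 (mod 101).
Since T is injective, we compute T⁻¹(15): solve 19x + 45 ≡ 15 (mod 101), i.e. 19x ≡ 71 (mod 101).
Multiplying by 19⁻¹ = 16 gives x ≡ 16·71 = 1136 = 11·101 + 25 ≡ 25 (mod 101).
Check: T(25) = 19·25 + 45 = 520 = 5·101 + 15 ≡ 15 (mod 101).

25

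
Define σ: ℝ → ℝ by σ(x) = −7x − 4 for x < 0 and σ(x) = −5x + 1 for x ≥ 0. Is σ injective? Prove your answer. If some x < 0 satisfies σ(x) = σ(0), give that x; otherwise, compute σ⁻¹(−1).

Both pieces are strictly decreasing (slopes −7 and −5), so each is injective on its own interval.
The left piece maps (−∞, 0) onto (−4, ∞); the right piece maps [0, ∞) onto (−∞, 1].
These images overlap. In particular σ(0) = 1 (right piece), and solving −7x − 4 = 1 on the left piece gives x = −5/7 < 0.
So σ(−5/7) = σ(0) with −5/7 ≠ 0, and σ is not injective. This x = −5/7 is the requested value below 0.

-5/7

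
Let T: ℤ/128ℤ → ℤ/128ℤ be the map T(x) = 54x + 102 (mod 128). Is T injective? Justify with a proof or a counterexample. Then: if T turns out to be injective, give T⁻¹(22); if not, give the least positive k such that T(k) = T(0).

64

We have gcd(54, 128) = 2 > 1. Taking s = 0 and t = 64: T(0) = 102 and T(64) = 54·64 + 102 = 3558 ≡ 102 (mod 128).
So T(0) = T(64) while 0 ≠ 64, thus T is not injective.
Since T is not injective, we find the least positive k with T(k) = T(0): this means 54k ≡ 0 (mod 128), i.e. 128 ∣ 54k. Since gcd(54, 128) = 2, dividing through by 2 this holds exactly when 64 ∣ 27k, and as gcd(27, 64) = 1, exactly when 64 ∣ k.
The smallest positive such k is 64.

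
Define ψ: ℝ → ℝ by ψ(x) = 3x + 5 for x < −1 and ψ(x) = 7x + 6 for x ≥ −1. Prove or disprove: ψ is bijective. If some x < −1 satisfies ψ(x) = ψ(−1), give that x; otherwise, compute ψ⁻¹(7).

Both pieces are strictly increasing (slopes 3 and 7), so each is injective on its own interval.
The left piece maps (−∞, −1) onto (−∞, 2); the right piece maps [−1, ∞) onto [−1, ∞).
These images overlap. In particular ψ(−1) = −1 (right piece), and solving 3x + 5 = −1 on the left piece gives x = −2 < −1.
So ψ(−2) = ψ(−1) with −2 ≠ −1, and ψ is not injective, hence not bijective. This x = −2 is the requested value below −1.

-2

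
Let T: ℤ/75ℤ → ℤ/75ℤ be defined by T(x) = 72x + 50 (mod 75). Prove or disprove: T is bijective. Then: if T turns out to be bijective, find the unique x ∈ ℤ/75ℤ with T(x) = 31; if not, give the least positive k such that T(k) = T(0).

25

We have gcd(72, 75) = 3 > 1. Taking u = 0 and v = 25: T(0) = 50 and T(25) = 72·25 + 50 = 1850 ≡ 50 (mod 75).
So T(0) = T(25) while 0 ≠ 25, so T is not injective, hence not bijective.
Since T is not bijective, we find the least positive k with T(k) = T(0): this means 72k ≡ 0 (mod 75), i.e. 75 ∣ 72k. Since gcd(72, 75) = 3, dividing through by 3 this holds exactly when 25 ∣ 24k, and as gcd(24, 25) = 1, exactly when 25 ∣ k.
The smallest positive such k is 25.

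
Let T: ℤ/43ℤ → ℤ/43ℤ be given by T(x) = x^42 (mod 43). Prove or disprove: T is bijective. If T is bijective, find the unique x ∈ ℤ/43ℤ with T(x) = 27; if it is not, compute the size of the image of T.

2

T(1) = 1^42 = 1.
T(2): Repeated squaring mod 43: 2^1 ≡ 2, 2^2 ≡ 2² = 4, 2^4 ≡ 4² = 16, 2^8 ≡ 16² = 256 ≡ 41, 2^16 ≡ 41² = 1681 ≡ 4, 2^32 ≡ 4² = 16. Since 42 = 32 + 8 + 2, 2^42 ≡ 16·41·4: 16·41 = 656 ≡ 11, then 11·4 = 44 ≡ 1. So 2^42 ≡ 1 (mod 43).
So T(1) = T(2) = 1 while 1 ≠ 2, thus T is not injective, hence not bijective.
Since T is not bijective, we determine |image(T)|. Computing x^42 mod 43 for each x (by repeated squaring, reducing mod 43 at every step), the values T(0), T(1), …, T(42) are: 0, 1, 1, 1, 1, 1, 1, 1, 1, 1, 1, 1, 1, 1, 1, 1, 1, 1, 1, 1, 1, 1, 1, 1, 1, 1, 1, 1, 1, 1, 1, 1, 1, 1, 1, 1, 1, 1, 1, 1, 1, 1, 1.
The distinct values are {0, 1}; there are 2 of them.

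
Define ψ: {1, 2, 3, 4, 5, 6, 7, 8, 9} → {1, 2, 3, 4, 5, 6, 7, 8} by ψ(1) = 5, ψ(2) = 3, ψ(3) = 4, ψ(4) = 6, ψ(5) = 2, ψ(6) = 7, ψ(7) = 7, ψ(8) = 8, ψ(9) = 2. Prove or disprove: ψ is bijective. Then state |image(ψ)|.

ψ(6) = 7 = ψ(7) with 6 ≠ 7, so ψ is not injective, hence not bijective.
The image of ψ is {2, 3, 4, 5, 6, 7, 8}, which has 7 elements.

7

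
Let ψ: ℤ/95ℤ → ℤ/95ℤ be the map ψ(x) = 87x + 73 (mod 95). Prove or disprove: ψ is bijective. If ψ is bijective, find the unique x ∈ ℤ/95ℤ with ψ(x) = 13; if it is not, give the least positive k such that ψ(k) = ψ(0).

By definition, injectivity means: for all a, b in the domain, ψ(a) = ψ(b) implies a = b.
If ψ(a) = ψ(b), then 87a ≡ 87b (mod 95). Because gcd(87, 95) = 1, we may cancel 87 to get a ≡ b (mod 95).
We now compute 87⁻¹ mod 95 explicitly. Euclid's algorithm: 95 = 1·87 + 8, 87 = 10·8 + 7, 8 = 1·7 + 1; back-substituting gives 1 = 83·87 − 76·95, so 87⁻¹ ≡ 83 (mod 95).
Then y ↦ 83(y − 73) is a two-sided inverse to ψ, so every y ∈ ℤ/95ℤ has a preimage.
Therefore ψ is bijective.
Since ψ is bijective, we compute ψ⁻¹(13): solve 87x + 73 ≡ 13 (mod 95), i.e. 87x ≡ 35 (mod 95).
Multiplying by 87⁻¹ = 83 gives x ≡ 83·35 = 2905 = 30·95 + 55 ≡ 55 (mod 95).
Check: ψ(55) = 87·55 + 73 = 4858 = 51·95 + 13 ≡ 13 (mod 95).

55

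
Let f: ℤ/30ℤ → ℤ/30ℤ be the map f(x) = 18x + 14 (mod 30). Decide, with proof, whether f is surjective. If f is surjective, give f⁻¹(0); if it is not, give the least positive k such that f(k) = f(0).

Since gcd(18, 30) = 6, we have 18x ≡ 0 (mod 6) for all x, so f(x) ≡ 2 (mod 6).
But 0 ≢ 2 (mod 6), so 0 ∈ ℤ/30ℤ has no preimage. Thus f is not surjective.
Since f is not surjective, we find the least positive k with f(k) = f(0): this means 18k ≡ 0 (mod 30), i.e. 30 ∣ 18k. Since gcd(18, 30) = 6, dividing through by 6 this holds exactly when 5 ∣ 3k, and as gcd(3, 5) = 1, exactly when 5 ∣ k.
The smallest positive such k is 5.

5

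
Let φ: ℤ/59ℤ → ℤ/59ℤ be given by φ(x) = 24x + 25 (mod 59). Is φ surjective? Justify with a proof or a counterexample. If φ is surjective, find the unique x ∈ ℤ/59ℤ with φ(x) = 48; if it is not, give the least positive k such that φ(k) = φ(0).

28

Recall: surjectivity means every element of the codomain has a preimage under φ.
Since gcd(24, 59) = 1, 24 is invertible modulo 59. Euclid's algorithm: 59 = 2·24 + 11, 24 = 2·11 + 2, 11 = 5·2 + 1; back-substituting gives 1 = 32·24 − 13·59, so 24⁻¹ ≡ 32 (mod 59).
Then y ↦ 32(y − 25) is a two-sided inverse to φ, so every y ∈ ℤ/59ℤ has a preimage.
So φ is surjective.
Since φ is surjective, we compute φ⁻¹(48): solve 24x + 25 ≡ 48 (mod 59), i.e. 24x ≡ 23 (mod 59).
Multiplying by 24⁻¹ = 32 gives x ≡ 32·23 = 736 = 12·59 + 28 ≡ 28 (mod 59).
Check: φ(28) = 24·28 + 25 = 697 = 11·59 + 48 ≡ 48 (mod 59).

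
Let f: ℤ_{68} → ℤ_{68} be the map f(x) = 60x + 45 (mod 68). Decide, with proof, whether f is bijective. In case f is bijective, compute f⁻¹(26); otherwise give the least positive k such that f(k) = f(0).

We have gcd(60, 68) = 4 > 1. Taking s = 0 and t = 17: f(0) = 45 and f(17) = 60·17 + 45 = 1065 ≡ 45 (mod 68).
So f(0) = f(17) while 0 ≠ 17, therefore f is not injective, hence not bijective.
Since f is not bijective, we find the least positive k with f(k) = f(0): this means 60k ≡ 0 (mod 68), i.e. 68 ∣ 60k. Since gcd(60, 68) = 4, dividing through by 4 this holds exactly when 17 ∣ 15k, and as gcd(15, 17) = 1, exactly when 17 ∣ k.
The smallest positive such k is 17.

17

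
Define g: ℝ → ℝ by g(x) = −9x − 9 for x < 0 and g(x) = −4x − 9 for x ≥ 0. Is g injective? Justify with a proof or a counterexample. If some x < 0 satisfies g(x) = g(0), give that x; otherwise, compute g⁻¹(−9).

0

Both pieces are strictly decreasing (slopes −9 and −4), so each is injective on its own interval.
The left piece maps (−∞, 0) onto (−9, ∞); the right piece maps [0, ∞) onto (−∞, −9].
These images are disjoint, so no value is attained by both pieces. So g is injective.
Because the two images are disjoint, no x < 0 has g(x) = g(0), so we compute g⁻¹(−9): −9 lies in (−∞, −9], so solve −4x − 9 = −9: x = (−9 + 9)/(−4) = 0.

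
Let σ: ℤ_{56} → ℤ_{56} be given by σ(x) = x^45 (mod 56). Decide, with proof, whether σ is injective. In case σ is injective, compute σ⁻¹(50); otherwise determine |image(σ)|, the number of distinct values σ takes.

σ(2): Repeated squaring mod 56: 2^1 ≡ 2, 2^2 ≡ 2² = 4, 2^4 ≡ 4² = 16, 2^8 ≡ 16² = 256 ≡ 32, 2^16 ≡ 32² = 1024 ≡ 16, 2^32 ≡ 16² = 256 ≡ 32. Since 45 = 32 + 8 + 4 + 1, 2^45 ≡ 32·32·16·2: 32·32 = 1024 ≡ 16, then 16·16 = 256 ≡ 32, then 32·2 = 64 ≡ 8. So 2^45 ≡ 8 (mod 56).
σ(4): Repeated squaring mod 56: 4^1 ≡ 4, 4^2 ≡ 4² = 16, 4^4 ≡ 16² = 256 ≡ 32, 4^8 ≡ 32² = 1024 ≡ 16, 4^16 ≡ 16² = 256 ≡ 32, 4^32 ≡ 32² = 1024 ≡ 16. Since 45 = 32 + 8 + 4 + 1, 4^45 ≡ 16·16·32·4: 16·16 = 256 ≡ 32, then 32·32 = 1024 ≡ 16, then 16·4 = 64 ≡ 8. So 4^45 ≡ 8 (mod 56).
So σ(2) = σ(4) = 8 while 2 ≠ 4, hence σ is not injective.
Since σ is not injective, we determine |image(σ)|. Computing x^45 mod 56 for each x (by repeated squaring, reducing mod 56 at every step), the values σ(0), σ(1), …, σ(55) are: 0, 1, 8, 27, 8, 13, 48, 7, 8, 1, 48, 43, 48, 13, 0, 15, 8, 41, 8, 27, 48, 21, 8, 15, 48, 1, 48, 27, 0, 29, 8, 55, 8, 41, 48, 35, 8, 29, 48, 15, 48, 41, 0, 43, 8, 13, 8, 55, 48, 49, 8, 43, 48, 29, 48, 55.
The distinct values are {0, 1, 7, 8, 13, 15, 21, 27, 29, 35, 41, 43, 48, 49, 55}; there are 15 of them.

15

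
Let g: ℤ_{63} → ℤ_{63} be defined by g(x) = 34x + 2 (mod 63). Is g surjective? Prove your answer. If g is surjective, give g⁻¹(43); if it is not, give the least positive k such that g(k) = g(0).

29

Recall: g is surjective if every y in the codomain equals g(x) for some x in the domain.
Since gcd(34, 63) = 1, 34 is invertible modulo 63. Euclid's algorithm: 63 = 1·34 + 29, 34 = 1·29 + 5, 29 = 5·5 + 4, 5 = 1·4 + 1; back-substituting gives 1 = 13·34 − 7·63, so 34⁻¹ ≡ 13 (mod 63).
For any y ∈ ℤ_{63}, x = 13(y − 2) mod 63 satisfies g(x) = 34·13(y − 2) + 2 ≡ y (since 34·13 ≡ 1 mod 63). So every y has a preimage.
Therefore g is surjective.
Since g is surjective, we compute g⁻¹(43): solve 34x + 2 ≡ 43 (mod 63), i.e. 34x ≡ 41 (mod 63).
Multiplying by 34⁻¹ = 13 gives x ≡ 13·41 = 533 = 8·63 + 29 ≡ 29 (mod 63).
Check: g(29) = 34·29 + 2 = 988 = 15·63 + 43 ≡ 43 (mod 63).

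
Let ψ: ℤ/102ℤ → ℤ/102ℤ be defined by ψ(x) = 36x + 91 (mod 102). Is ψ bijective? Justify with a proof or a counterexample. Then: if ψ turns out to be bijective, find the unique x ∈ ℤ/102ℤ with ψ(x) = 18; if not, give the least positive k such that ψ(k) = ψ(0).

We have gcd(36, 102) = 6 > 1. Taking x_1 = 0 and x_2 = 17: ψ(0) = 91 and ψ(17) = 36·17 + 91 = 703 ≡ 91 (mod 102).
So ψ(0) = ψ(17) while 0 ≠ 17, so ψ is not injective, hence not bijective.
Since ψ is not bijective, we find the least positive k with ψ(k) = ψ(0): this means 36k ≡ 0 (mod 102), i.e. 102 ∣ 36k. Since gcd(36, 102) = 6, dividing through by 6 this holds exactly when 17 ∣ 6k, and as gcd(6, 17) = 1, exactly when 17 ∣ k.
The smallest positive such k is 17.

17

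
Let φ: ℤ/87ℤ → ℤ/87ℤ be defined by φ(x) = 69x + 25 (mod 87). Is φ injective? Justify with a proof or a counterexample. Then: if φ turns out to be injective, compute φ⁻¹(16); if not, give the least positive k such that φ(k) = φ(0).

29

By definition, φ is injective when φ(x_1) = φ(x_2) forces x_1 = x_2.
We have gcd(69, 87) = 3 > 1. Taking x_1 = 0 and x_2 = 29: φ(0) = 25 and φ(29) = 69·29 + 25 = 2026 ≡ 25 (mod 87).
So φ(0) = φ(29) while 0 ≠ 29, hence φ is not injective.
Since φ is not injective, we find the least positive k with φ(k) = φ(0): this means 69k ≡ 0 (mod 87), i.e. 87 ∣ 69k. Since gcd(69, 87) = 3, dividing through by 3 this holds exactly when 29 ∣ 23k, and as gcd(23, 29) = 1, exactly when 29 ∣ k.
The smallest positive such k is 29.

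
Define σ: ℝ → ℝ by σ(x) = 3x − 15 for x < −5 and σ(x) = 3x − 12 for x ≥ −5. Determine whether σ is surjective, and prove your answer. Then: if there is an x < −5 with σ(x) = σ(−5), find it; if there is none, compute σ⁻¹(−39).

Both pieces are strictly increasing (slopes 3 and 3), so each is injective on its own interval.
The left piece maps (−∞, −5) onto (−∞, −30); the right piece maps [−5, ∞) onto [−27, ∞).
The union (−∞, −30) ∪ [−27, ∞) omits the interval between −30 and −27; in particular −30 has no preimage. So σ is not surjective.
Because the two images are disjoint, no x < −5 has σ(x) = σ(−5), so we compute σ⁻¹(−39): −39 lies in (−∞, −30), so solve 3x − 15 = −39: x = (−39 + 15)/3 = −8.

-8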